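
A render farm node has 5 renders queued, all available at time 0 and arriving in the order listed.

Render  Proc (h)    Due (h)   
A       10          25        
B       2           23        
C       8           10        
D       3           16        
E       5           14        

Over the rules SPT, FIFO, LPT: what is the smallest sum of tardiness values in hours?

SPT (increasing processing time): B D E C A.
B: 0→2, due 23, tardiness 0
D: 2→5, due 16, tardiness 0
E: 5→10, due 14, tardiness 0
C: 10→18, due 10, tardiness 8
A: 18→28, due 25, tardiness 3
Sum = 0+0+0+8+3 = 11.
FIFO (arrival order): A B C D E.
A: 0→10, due 25, tardiness 0
B: 10→12, due 23, tardiness 0
C: 12→20, due 10, tardiness 10
D: 20→23, due 16, tardiness 7
E: 23→28, due 14, tardiness 14
Sum = 0+0+10+7+14 = 31.
LPT (decreasing processing time): A C E D B.
A: 0→10, due 25, tardiness 0
C: 10→18, due 10, tardiness 8
E: 18→23, due 14, tardiness 9
D: 23→26, due 16, tardiness 10
B: 26→28, due 23, tardiness 5
Sum = 0+8+9+10+5 = 32.
SPT 11, FIFO 31, LPT 32 → minimum 11.

11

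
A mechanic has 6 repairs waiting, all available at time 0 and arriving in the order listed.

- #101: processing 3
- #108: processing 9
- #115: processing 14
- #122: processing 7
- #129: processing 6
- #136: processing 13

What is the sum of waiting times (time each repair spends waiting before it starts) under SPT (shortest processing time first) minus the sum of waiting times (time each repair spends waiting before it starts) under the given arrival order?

SPT (increasing processing time): #101 #129 #122 #108 #136 #115.
#101: waits 0, runs 0→3
#129: waits 3, runs 3→9
#122: waits 9, runs 9→16
#108: waits 16, runs 16→25
#136: waits 25, runs 25→38
#115: waits 38, runs 38→52
Sum = 0+3+9+16+25+38 = 91.
FIFO (arrival order): #101 #108 #115 #122 #129 #136.
#101: waits 0, runs 0→3
#108: waits 3, runs 3→12
#115: waits 12, runs 12→26
#122: waits 26, runs 26→33
#129: waits 33, runs 33→39
#136: waits 39, runs 39→52
Sum = 0+3+12+26+33+39 = 113.
Difference = 91 − 113 = -22.

-22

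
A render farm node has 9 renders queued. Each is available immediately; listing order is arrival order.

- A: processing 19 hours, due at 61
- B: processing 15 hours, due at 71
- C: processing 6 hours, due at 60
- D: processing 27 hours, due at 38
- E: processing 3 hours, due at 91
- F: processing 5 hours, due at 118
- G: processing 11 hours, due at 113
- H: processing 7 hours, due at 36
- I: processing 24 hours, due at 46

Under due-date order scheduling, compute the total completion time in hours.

EDD (increasing due date): H D I C A B E G F.
H: 0→7
D: 7→34
I: 34→58
C: 58→64
A: 64→83
B: 83→98
E: 98→101
G: 101→112
F: 112→117
Sum = 7+34+58+64+83+98+101+112+117 = 674.

674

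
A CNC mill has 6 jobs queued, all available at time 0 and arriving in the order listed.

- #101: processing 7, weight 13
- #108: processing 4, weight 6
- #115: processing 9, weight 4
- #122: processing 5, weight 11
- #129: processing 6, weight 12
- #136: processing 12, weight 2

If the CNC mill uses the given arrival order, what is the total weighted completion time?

FIFO (arrival order): #101 #108 #115 #122 #129 #136.
#101: finishes 7, weight 13, w·C = 91
#108: finishes 11, weight 6, w·C = 66
#115: finishes 20, weight 4, w·C = 80
#122: finishes 25, weight 11, w·C = 275
#129: finishes 31, weight 12, w·C = 372
#136: finishes 43, weight 2, w·C = 86
Sum = 91+66+80+275+372+86 = 970.

970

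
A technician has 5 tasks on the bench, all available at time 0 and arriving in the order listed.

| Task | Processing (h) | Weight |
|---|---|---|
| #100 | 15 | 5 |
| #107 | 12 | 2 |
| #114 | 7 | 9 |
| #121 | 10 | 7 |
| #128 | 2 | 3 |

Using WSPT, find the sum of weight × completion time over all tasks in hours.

482

WSPT (decreasing weight/processing-time ratio): #128 #114 #121 #100 #107.
#128: finishes 2, weight 3, w·C = 6
#114: finishes 9, weight 9, w·C = 81
#121: finishes 19, weight 7, w·C = 133
#100: finishes 34, weight 5, w·C = 170
#107: finishes 46, weight 2, w·C = 92
Sum = 6+81+133+170+92 = 482.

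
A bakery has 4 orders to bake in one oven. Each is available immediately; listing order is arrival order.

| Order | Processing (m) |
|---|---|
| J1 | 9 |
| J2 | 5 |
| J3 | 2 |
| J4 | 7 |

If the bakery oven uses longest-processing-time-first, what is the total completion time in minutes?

LPT (decreasing processing time): J1 J4 J2 J3.
J1: 0→9
J4: 9→16
J2: 16→21
J3: 21→23
Sum = 9+16+21+23 = 69.

69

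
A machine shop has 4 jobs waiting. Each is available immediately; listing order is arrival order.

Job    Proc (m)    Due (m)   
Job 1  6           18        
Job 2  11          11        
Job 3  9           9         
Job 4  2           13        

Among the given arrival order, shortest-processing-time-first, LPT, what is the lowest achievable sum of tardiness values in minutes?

FIFO (arrival order): Job 1 Job 2 Job 3 Job 4.
Job 1: 0→6, due 18, tardiness 0
Job 2: 6→17, due 11, tardiness 6
Job 3: 17→26, due 9, tardiness 17
Job 4: 26→28, due 13, tardiness 15
Sum = 0+6+17+15 = 38.
SPT (increasing processing time): Job 4 Job 1 Job 3 Job 2.
Job 4: 0→2, due 13, tardiness 0
Job 1: 2→8, due 18, tardiness 0
Job 3: 8→17, due 9, tardiness 8
Job 2: 17→28, due 11, tardiness 17
Sum = 0+0+8+17 = 25.
LPT (decreasing processing time): Job 2 Job 3 Job 1 Job 4.
Job 2: 0→11, due 11, tardiness 0
Job 3: 11→20, due 9, tardiness 11
Job 1: 20→26, due 18, tardiness 8
Job 4: 26→28, due 13, tardiness 15
Sum = 0+11+8+15 = 34.
FIFO 38, SPT 25, LPT 34 → minimum 25.

25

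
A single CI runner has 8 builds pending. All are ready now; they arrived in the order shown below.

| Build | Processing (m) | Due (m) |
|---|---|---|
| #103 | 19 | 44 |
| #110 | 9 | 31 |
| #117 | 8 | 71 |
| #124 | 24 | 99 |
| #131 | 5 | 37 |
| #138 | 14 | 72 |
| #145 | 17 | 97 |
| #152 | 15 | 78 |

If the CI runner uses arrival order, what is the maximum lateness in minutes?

33

FIFO (arrival order): #103 #110 #117 #124 #131 #138 #145 #152.
#103: 0→19, due 44, lateness -25
#110: 19→28, due 31, lateness -3
#117: 28→36, due 71, lateness -35
#124: 36→60, due 99, lateness -39
#131: 60→65, due 37, lateness 28
#138: 65→79, due 72, lateness 7
#145: 79→96, due 97, lateness -1
#152: 96→111, due 78, lateness 33
Maximum = 33.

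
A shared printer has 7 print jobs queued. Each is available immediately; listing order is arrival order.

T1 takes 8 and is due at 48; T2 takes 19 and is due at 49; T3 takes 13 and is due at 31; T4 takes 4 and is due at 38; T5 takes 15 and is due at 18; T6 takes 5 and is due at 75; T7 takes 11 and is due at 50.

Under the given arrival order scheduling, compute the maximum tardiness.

FIFO (arrival order): T1 T2 T3 T4 T5 T6 T7.
T1: 0→8, due 48, tardiness 0
T2: 8→27, due 49, tardiness 0
T3: 27→40, due 31, tardiness 9
T4: 40→44, due 38, tardiness 6
T5: 44→59, due 18, tardiness 41
T6: 59→64, due 75, tardiness 0
T7: 64→75, due 50, tardiness 25
Maximum = 41.

41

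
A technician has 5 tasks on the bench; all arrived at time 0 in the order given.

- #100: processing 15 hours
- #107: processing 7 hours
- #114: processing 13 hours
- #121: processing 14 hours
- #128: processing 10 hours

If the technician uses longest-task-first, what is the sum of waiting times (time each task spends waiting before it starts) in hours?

138

LPT (decreasing processing time): #100 #121 #114 #128 #107.
#100: waits 0, runs 0→15
#121: waits 15, runs 15→29
#114: waits 29, runs 29→42
#128: waits 42, runs 42→52
#107: waits 52, runs 52→59
Sum = 0+15+29+42+52 = 138.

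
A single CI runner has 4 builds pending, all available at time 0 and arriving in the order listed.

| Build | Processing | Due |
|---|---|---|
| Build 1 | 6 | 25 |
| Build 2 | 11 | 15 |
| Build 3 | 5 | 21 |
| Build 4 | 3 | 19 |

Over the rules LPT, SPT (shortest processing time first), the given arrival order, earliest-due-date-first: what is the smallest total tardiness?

0

LPT (decreasing processing time): Build 2 Build 1 Build 3 Build 4.
Build 2: 0→11, due 15, tardiness 0
Build 1: 11→17, due 25, tardiness 0
Build 3: 17→22, due 21, tardiness 1
Build 4: 22→25, due 19, tardiness 6
Sum = 0+0+1+6 = 7.
SPT (increasing processing time): Build 4 Build 3 Build 1 Build 2.
Build 4: 0→3, due 19, tardiness 0
Build 3: 3→8, due 21, tardiness 0
Build 1: 8→14, due 25, tardiness 0
Build 2: 14→25, due 15, tardiness 10
Sum = 0+0+0+10 = 10.
FIFO (arrival order): Build 1 Build 2 Build 3 Build 4.
Build 1: 0→6, due 25, tardiness 0
Build 2: 6→17, due 15, tardiness 2
Build 3: 17→22, due 21, tardiness 1
Build 4: 22→25, due 19, tardiness 6
Sum = 0+2+1+6 = 9.
EDD (increasing due date): Build 2 Build 4 Build 3 Build 1.
Build 2: 0→11, due 15, tardiness 0
Build 4: 11→14, due 19, tardiness 0
Build 3: 14→19, due 21, tardiness 0
Build 1: 19→25, due 25, tardiness 0
Sum = 0+0+0+0 = 0.
LPT 7, SPT 10, FIFO 9, EDD 0 → minimum 0.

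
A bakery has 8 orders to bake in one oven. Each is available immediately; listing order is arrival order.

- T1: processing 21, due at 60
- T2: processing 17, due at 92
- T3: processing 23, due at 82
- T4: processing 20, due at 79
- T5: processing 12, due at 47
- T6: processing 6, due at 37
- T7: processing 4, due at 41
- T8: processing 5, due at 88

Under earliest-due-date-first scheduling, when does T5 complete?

EDD (increasing due date): T6 T7 T5 T1 T4 T3 T8 T2.
T6: 0→6
T7: 6→10
T5: 10→22

22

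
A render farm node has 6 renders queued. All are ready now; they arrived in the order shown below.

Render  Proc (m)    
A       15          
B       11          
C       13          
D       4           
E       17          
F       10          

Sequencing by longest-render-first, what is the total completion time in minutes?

LPT (decreasing processing time): E A C B F D.
E: 0→17
A: 17→32
C: 32→45
B: 45→56
F: 56→66
D: 66→70
Sum = 17+32+45+56+66+70 = 286.

286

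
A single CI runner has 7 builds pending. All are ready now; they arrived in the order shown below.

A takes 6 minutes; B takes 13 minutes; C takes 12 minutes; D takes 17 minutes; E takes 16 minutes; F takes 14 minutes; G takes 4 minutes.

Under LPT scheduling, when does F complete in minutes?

47

LPT (decreasing processing time): D E F B C A G.
D: 0→17
E: 17→33
F: 33→47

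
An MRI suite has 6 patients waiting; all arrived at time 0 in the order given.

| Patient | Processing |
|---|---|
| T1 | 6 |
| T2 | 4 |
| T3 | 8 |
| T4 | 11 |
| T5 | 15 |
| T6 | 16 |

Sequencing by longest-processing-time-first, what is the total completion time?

LPT (decreasing processing time): T6 T5 T4 T3 T1 T2.
T6: 0→16
T5: 16→31
T4: 31→42
T3: 42→50
T1: 50→56
T2: 56→60
Sum = 16+31+42+50+56+60 = 255.

255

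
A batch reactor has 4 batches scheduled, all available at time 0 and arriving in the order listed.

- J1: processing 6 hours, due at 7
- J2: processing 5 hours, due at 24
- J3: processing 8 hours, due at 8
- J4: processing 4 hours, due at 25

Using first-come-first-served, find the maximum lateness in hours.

11

FIFO (arrival order): J1 J2 J3 J4.
J1: 0→6, due 7, lateness -1
J2: 6→11, due 24, lateness -13
J3: 11→19, due 8, lateness 11
J4: 19→23, due 25, lateness -2
Maximum = 11.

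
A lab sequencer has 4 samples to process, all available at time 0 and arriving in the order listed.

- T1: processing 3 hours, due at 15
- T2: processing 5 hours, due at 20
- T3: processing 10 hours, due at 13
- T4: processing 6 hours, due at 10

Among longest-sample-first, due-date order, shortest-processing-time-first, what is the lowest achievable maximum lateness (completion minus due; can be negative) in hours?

LPT (decreasing processing time): T3 T4 T2 T1.
T3: 0→10, due 13, lateness -3
T4: 10→16, due 10, lateness 6
T2: 16→21, due 20, lateness 1
T1: 21→24, due 15, lateness 9
Maximum = 9.
EDD (increasing due date): T4 T3 T1 T2.
T4: 0→6, due 10, lateness -4
T3: 6→16, due 13, lateness 3
T1: 16→19, due 15, lateness 4
T2: 19→24, due 20, lateness 4
Maximum = 4.
SPT (increasing processing time): T1 T2 T4 T3.
T1: 0→3, due 15, lateness -12
T2: 3→8, due 20, lateness -12
T4: 8→14, due 10, lateness 4
T3: 14→24, due 13, lateness 11
Maximum = 11.
LPT 9, EDD 4, SPT 11 → minimum 4.

4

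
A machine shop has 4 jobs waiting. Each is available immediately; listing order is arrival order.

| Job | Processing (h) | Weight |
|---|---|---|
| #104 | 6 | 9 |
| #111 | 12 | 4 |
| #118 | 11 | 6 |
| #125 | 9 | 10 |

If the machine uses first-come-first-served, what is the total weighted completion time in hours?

680

FIFO (arrival order): #104 #111 #118 #125.
#104: finishes 6, weight 9, w·C = 54
#111: finishes 18, weight 4, w·C = 72
#118: finishes 29, weight 6, w·C = 174
#125: finishes 38, weight 10, w·C = 380
Sum = 54+72+174+380 = 680.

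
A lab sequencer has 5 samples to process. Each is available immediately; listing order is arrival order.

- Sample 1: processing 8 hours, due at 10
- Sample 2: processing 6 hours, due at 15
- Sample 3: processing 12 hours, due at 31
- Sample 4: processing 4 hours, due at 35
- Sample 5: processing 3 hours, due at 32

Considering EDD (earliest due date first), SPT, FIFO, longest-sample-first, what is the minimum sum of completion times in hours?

EDD (increasing due date): Sample 1 Sample 2 Sample 3 Sample 5 Sample 4.
Sample 1: 0→8
Sample 2: 8→14
Sample 3: 14→26
Sample 5: 26→29
Sample 4: 29→33
Sum = 8+14+26+29+33 = 110.
SPT (increasing processing time): Sample 5 Sample 4 Sample 2 Sample 1 Sample 3.
Sample 5: 0→3
Sample 4: 3→7
Sample 2: 7→13
Sample 1: 13→21
Sample 3: 21→33
Sum = 3+7+13+21+33 = 77.
FIFO (arrival order): Sample 1 Sample 2 Sample 3 Sample 4 Sample 5.
Sample 1: 0→8
Sample 2: 8→14
Sample 3: 14→26
Sample 4: 26→30
Sample 5: 30→33
Sum = 8+14+26+30+33 = 111.
LPT (decreasing processing time): Sample 3 Sample 1 Sample 2 Sample 4 Sample 5.
Sample 3: 0→12
Sample 1: 12→20
Sample 2: 20→26
Sample 4: 26→30
Sample 5: 30→33
Sum = 12+20+26+30+33 = 121.
EDD 110, SPT 77, FIFO 111, LPT 121 → minimum 77.

77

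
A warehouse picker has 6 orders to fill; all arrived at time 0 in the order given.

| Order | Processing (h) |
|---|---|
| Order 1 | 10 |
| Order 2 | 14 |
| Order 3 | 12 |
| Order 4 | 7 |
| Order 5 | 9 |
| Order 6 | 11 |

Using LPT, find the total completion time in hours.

243

LPT (decreasing processing time): Order 2 Order 3 Order 6 Order 1 Order 5 Order 4.
Order 2: 0→14
Order 3: 14→26
Order 6: 26→37
Order 1: 37→47
Order 5: 47→56
Order 4: 56→63
Sum = 14+26+37+47+56+63 = 243.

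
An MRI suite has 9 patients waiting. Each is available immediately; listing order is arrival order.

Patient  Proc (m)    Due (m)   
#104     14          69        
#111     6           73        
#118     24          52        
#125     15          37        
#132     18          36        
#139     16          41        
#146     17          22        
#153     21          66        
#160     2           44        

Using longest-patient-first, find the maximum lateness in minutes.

89

LPT (decreasing processing time): #118 #153 #132 #146 #139 #125 #104 #111 #160.
#118: 0→24, due 52, lateness -28
#153: 24→45, due 66, lateness -21
#132: 45→63, due 36, lateness 27
#146: 63→80, due 22, lateness 58
#139: 80→96, due 41, lateness 55
#125: 96→111, due 37, lateness 74
#104: 111→125, due 69, lateness 56
#111: 125→131, due 73, lateness 58
#160: 131→133, due 44, lateness 89
Maximum = 89.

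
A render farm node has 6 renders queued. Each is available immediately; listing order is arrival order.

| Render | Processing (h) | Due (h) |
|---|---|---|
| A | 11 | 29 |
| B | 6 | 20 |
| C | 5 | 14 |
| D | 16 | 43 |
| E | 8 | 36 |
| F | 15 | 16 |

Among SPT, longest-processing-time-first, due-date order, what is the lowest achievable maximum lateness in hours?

18

SPT (increasing processing time): C B E A F D.
C: 0→5, due 14, lateness -9
B: 5→11, due 20, lateness -9
E: 11→19, due 36, lateness -17
A: 19→30, due 29, lateness 1
F: 30→45, due 16, lateness 29
D: 45→61, due 43, lateness 18
Maximum = 29.
LPT (decreasing processing time): D F A E B C.
D: 0→16, due 43, lateness -27
F: 16→31, due 16, lateness 15
A: 31→42, due 29, lateness 13
E: 42→50, due 36, lateness 14
B: 50→56, due 20, lateness 36
C: 56→61, due 14, lateness 47
Maximum = 47.
EDD (increasing due date): C F B A E D.
C: 0→5, due 14, lateness -9
F: 5→20, due 16, lateness 4
B: 20→26, due 20, lateness 6
A: 26→37, due 29, lateness 8
E: 37→45, due 36, lateness 9
D: 45→61, due 43, lateness 18
Maximum = 18.
SPT 29, LPT 47, EDD 18 → minimum 18.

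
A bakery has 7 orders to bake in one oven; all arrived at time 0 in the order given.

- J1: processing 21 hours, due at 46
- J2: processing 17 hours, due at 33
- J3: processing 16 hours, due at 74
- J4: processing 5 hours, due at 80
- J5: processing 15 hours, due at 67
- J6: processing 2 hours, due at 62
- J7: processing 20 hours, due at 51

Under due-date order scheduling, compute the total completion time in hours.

EDD (increasing due date): J2 J1 J7 J6 J5 J3 J4.
J2: 0→17
J1: 17→38
J7: 38→58
J6: 58→60
J5: 60→75
J3: 75→91
J4: 91→96
Sum = 17+38+58+60+75+91+96 = 435.

435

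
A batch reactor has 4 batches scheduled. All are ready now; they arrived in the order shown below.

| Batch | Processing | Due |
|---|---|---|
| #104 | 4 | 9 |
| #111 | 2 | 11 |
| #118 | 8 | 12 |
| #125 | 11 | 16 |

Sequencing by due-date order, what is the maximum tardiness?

EDD (increasing due date): #104 #111 #118 #125.
#104: 0→4, due 9, tardiness 0
#111: 4→6, due 11, tardiness 0
#118: 6→14, due 12, tardiness 2
#125: 14→25, due 16, tardiness 9
Maximum = 9.

9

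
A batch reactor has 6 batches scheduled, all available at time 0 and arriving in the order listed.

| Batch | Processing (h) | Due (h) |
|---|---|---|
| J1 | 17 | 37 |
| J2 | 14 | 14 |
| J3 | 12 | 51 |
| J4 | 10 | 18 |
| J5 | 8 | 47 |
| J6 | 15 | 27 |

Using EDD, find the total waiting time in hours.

197

EDD (increasing due date): J2 J4 J6 J1 J5 J3.
J2: waits 0, runs 0→14
J4: waits 14, runs 14→24
J6: waits 24, runs 24→39
J1: waits 39, runs 39→56
J5: waits 56, runs 56→64
J3: waits 64, runs 64→76
Sum = 0+14+24+39+56+64 = 197.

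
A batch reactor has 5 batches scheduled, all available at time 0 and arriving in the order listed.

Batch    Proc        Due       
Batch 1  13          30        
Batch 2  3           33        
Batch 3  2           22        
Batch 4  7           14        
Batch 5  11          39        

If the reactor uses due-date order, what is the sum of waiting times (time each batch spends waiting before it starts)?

63

EDD (increasing due date): Batch 4 Batch 3 Batch 1 Batch 2 Batch 5.
Batch 4: waits 0, runs 0→7
Batch 3: waits 7, runs 7→9
Batch 1: waits 9, runs 9→22
Batch 2: waits 22, runs 22→25
Batch 5: waits 25, runs 25→36
Sum = 0+7+9+22+25 = 63.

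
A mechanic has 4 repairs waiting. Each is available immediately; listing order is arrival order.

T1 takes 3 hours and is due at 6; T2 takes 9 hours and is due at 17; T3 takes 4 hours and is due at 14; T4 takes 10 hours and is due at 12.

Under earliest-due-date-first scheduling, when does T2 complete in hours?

26

EDD (increasing due date): T1 T4 T3 T2.
T1: 0→3
T4: 3→13
T3: 13→17
T2: 17→26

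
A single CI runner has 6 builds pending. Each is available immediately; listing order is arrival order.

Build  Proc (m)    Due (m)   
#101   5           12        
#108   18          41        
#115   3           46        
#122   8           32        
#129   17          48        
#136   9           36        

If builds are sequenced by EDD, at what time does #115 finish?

43

EDD (increasing due date): #101 #122 #136 #108 #115 #129.
#101: 0→5
#122: 5→13
#136: 13→22
#108: 22→40
#115: 40→43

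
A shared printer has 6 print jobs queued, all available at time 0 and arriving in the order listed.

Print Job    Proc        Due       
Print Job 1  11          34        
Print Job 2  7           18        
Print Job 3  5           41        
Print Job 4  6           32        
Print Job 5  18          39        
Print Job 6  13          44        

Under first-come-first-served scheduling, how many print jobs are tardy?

2

FIFO (arrival order): Print Job 1 Print Job 2 Print Job 3 Print Job 4 Print Job 5 Print Job 6.
Print Job 1: 0→11, due 34, tardiness 0
Print Job 2: 11→18, due 18, tardiness 0
Print Job 3: 18→23, due 41, tardiness 0
Print Job 4: 23→29, due 32, tardiness 0
Print Job 5: 29→47, due 39, tardiness 8
Print Job 6: 47→60, due 44, tardiness 16
Late print jobs: 2.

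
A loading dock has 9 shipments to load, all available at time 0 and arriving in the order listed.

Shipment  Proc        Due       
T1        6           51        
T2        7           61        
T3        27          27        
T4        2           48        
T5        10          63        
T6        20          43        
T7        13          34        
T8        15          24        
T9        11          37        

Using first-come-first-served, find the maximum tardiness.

76

FIFO (arrival order): T1 T2 T3 T4 T5 T6 T7 T8 T9.
T1: 0→6, due 51, tardiness 0
T2: 6→13, due 61, tardiness 0
T3: 13→40, due 27, tardiness 13
T4: 40→42, due 48, tardiness 0
T5: 42→52, due 63, tardiness 0
T6: 52→72, due 43, tardiness 29
T7: 72→85, due 34, tardiness 51
T8: 85→100, due 24, tardiness 76
T9: 100→111, due 37, tardiness 74
Maximum = 76.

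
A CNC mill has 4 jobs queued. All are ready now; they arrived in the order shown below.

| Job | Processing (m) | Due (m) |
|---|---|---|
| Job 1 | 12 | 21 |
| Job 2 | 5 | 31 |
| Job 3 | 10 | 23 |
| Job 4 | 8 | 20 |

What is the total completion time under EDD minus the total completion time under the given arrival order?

EDD (increasing due date): Job 4 Job 1 Job 3 Job 2.
Job 4: 0→8
Job 1: 8→20
Job 3: 20→30
Job 2: 30→35
Sum = 8+20+30+35 = 93.
FIFO (arrival order): Job 1 Job 2 Job 3 Job 4.
Job 1: 0→12
Job 2: 12→17
Job 3: 17→27
Job 4: 27→35
Sum = 12+17+27+35 = 91.
Difference = 93 − 91 = 2.

2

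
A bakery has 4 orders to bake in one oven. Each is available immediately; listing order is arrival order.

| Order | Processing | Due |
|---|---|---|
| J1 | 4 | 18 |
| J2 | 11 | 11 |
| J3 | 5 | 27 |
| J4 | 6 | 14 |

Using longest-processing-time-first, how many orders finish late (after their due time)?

2

LPT (decreasing processing time): J2 J4 J3 J1.
J2: 0→11, due 11, tardiness 0
J4: 11→17, due 14, tardiness 3
J3: 17→22, due 27, tardiness 0
J1: 22→26, due 18, tardiness 8
Late orders: 2.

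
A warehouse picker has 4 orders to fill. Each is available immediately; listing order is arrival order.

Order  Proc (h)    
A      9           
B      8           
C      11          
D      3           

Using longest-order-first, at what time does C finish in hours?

LPT (decreasing processing time): C A B D.
C: 0→11

11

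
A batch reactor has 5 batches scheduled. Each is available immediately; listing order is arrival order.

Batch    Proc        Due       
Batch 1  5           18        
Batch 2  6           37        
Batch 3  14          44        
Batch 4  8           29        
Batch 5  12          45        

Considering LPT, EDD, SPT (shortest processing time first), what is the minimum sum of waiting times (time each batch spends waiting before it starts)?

LPT (decreasing processing time): Batch 3 Batch 5 Batch 4 Batch 2 Batch 1.
Batch 3: waits 0, runs 0→14
Batch 5: waits 14, runs 14→26
Batch 4: waits 26, runs 26→34
Batch 2: waits 34, runs 34→40
Batch 1: waits 40, runs 40→45
Sum = 0+14+26+34+40 = 114.
EDD (increasing due date): Batch 1 Batch 4 Batch 2 Batch 3 Batch 5.
Batch 1: waits 0, runs 0→5
Batch 4: waits 5, runs 5→13
Batch 2: waits 13, runs 13→19
Batch 3: waits 19, runs 19→33
Batch 5: waits 33, runs 33→45
Sum = 0+5+13+19+33 = 70.
SPT (increasing processing time): Batch 1 Batch 2 Batch 4 Batch 5 Batch 3.
Batch 1: waits 0, runs 0→5
Batch 2: waits 5, runs 5→11
Batch 4: waits 11, runs 11→19
Batch 5: waits 19, runs 19→31
Batch 3: waits 31, runs 31→45
Sum = 0+5+11+19+31 = 66.
LPT 114, EDD 70, SPT 66 → minimum 66.

66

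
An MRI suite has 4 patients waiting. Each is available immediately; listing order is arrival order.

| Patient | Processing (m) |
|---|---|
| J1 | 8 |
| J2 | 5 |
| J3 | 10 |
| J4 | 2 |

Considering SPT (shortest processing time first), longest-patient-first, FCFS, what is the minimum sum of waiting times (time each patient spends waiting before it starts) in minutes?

SPT (increasing processing time): J4 J2 J1 J3.
J4: waits 0, runs 0→2
J2: waits 2, runs 2→7
J1: waits 7, runs 7→15
J3: waits 15, runs 15→25
Sum = 0+2+7+15 = 24.
LPT (decreasing processing time): J3 J1 J2 J4.
J3: waits 0, runs 0→10
J1: waits 10, runs 10→18
J2: waits 18, runs 18→23
J4: waits 23, runs 23→25
Sum = 0+10+18+23 = 51.
FIFO (arrival order): J1 J2 J3 J4.
J1: waits 0, runs 0→8
J2: waits 8, runs 8→13
J3: waits 13, runs 13→23
J4: waits 23, runs 23→25
Sum = 0+8+13+23 = 44.
SPT 24, LPT 51, FIFO 44 → minimum 24.

24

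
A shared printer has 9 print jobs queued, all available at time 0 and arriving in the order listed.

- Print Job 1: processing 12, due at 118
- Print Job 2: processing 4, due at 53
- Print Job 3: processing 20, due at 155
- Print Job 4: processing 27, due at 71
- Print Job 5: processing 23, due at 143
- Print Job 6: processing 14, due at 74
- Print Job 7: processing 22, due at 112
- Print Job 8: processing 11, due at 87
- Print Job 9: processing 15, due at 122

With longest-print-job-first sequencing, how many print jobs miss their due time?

4

LPT (decreasing processing time): Print Job 4 Print Job 5 Print Job 7 Print Job 3 Print Job 9 Print Job 6 Print Job 1 Print Job 8 Print Job 2.
Print Job 4: 0→27, due 71, tardiness 0
Print Job 5: 27→50, due 143, tardiness 0
Print Job 7: 50→72, due 112, tardiness 0
Print Job 3: 72→92, due 155, tardiness 0
Print Job 9: 92→107, due 122, tardiness 0
Print Job 6: 107→121, due 74, tardiness 47
Print Job 1: 121→133, due 118, tardiness 15
Print Job 8: 133→144, due 87, tardiness 57
Print Job 2: 144→148, due 53, tardiness 95
Late print jobs: 4.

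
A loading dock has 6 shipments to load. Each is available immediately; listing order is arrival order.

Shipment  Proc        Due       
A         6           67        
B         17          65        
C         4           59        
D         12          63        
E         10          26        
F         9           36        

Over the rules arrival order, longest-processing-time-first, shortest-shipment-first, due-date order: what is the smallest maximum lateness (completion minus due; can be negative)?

-9

FIFO (arrival order): A B C D E F.
A: 0→6, due 67, lateness -61
B: 6→23, due 65, lateness -42
C: 23→27, due 59, lateness -32
D: 27→39, due 63, lateness -24
E: 39→49, due 26, lateness 23
F: 49→58, due 36, lateness 22
Maximum = 23.
LPT (decreasing processing time): B D E F A C.
B: 0→17, due 65, lateness -48
D: 17→29, due 63, lateness -34
E: 29→39, due 26, lateness 13
F: 39→48, due 36, lateness 12
A: 48→54, due 67, lateness -13
C: 54→58, due 59, lateness -1
Maximum = 13.
SPT (increasing processing time): C A F E D B.
C: 0→4, due 59, lateness -55
A: 4→10, due 67, lateness -57
F: 10→19, due 36, lateness -17
E: 19→29, due 26, lateness 3
D: 29→41, due 63, lateness -22
B: 41→58, due 65, lateness -7
Maximum = 3.
EDD (increasing due date): E F C D B A.
E: 0→10, due 26, lateness -16
F: 10→19, due 36, lateness -17
C: 19→23, due 59, lateness -36
D: 23→35, due 63, lateness -28
B: 35→52, due 65, lateness -13
A: 52→58, due 67, lateness -9
Maximum = -9.
FIFO 23, LPT 13, SPT 3, EDD -9 → minimum -9.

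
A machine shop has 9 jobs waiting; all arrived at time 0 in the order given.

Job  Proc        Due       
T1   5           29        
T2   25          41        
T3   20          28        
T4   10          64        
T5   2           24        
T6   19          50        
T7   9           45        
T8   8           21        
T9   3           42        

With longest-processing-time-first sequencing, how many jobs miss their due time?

LPT (decreasing processing time): T2 T3 T6 T4 T7 T8 T1 T9 T5.
T2: 0→25, due 41, tardiness 0
T3: 25→45, due 28, tardiness 17
T6: 45→64, due 50, tardiness 14
T4: 64→74, due 64, tardiness 10
T7: 74→83, due 45, tardiness 38
T8: 83→91, due 21, tardiness 70
T1: 91→96, due 29, tardiness 67
T9: 96→99, due 42, tardiness 57
T5: 99→101, due 24, tardiness 77
Late jobs: 8.

8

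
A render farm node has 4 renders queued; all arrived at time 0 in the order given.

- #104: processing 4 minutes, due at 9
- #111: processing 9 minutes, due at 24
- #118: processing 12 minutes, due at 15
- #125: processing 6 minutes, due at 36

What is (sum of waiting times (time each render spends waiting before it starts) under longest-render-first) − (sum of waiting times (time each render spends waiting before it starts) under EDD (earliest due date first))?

15

LPT (decreasing processing time): #118 #111 #125 #104.
#118: waits 0, runs 0→12
#111: waits 12, runs 12→21
#125: waits 21, runs 21→27
#104: waits 27, runs 27→31
Sum = 0+12+21+27 = 60.
EDD (increasing due date): #104 #118 #111 #125.
#104: waits 0, runs 0→4
#118: waits 4, runs 4→16
#111: waits 16, runs 16→25
#125: waits 25, runs 25→31
Sum = 0+4+16+25 = 45.
Difference = 60 − 45 = 15.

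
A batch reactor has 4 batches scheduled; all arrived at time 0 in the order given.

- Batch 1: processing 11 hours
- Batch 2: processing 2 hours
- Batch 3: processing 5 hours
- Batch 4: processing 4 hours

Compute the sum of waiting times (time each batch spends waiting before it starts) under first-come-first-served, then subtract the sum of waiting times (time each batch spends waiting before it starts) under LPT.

FIFO (arrival order): Batch 1 Batch 2 Batch 3 Batch 4.
Batch 1: waits 0, runs 0→11
Batch 2: waits 11, runs 11→13
Batch 3: waits 13, runs 13→18
Batch 4: waits 18, runs 18→22
Sum = 0+11+13+18 = 42.
LPT (decreasing processing time): Batch 1 Batch 3 Batch 4 Batch 2.
Batch 1: waits 0, runs 0→11
Batch 3: waits 11, runs 11→16
Batch 4: waits 16, runs 16→20
Batch 2: waits 20, runs 20→22
Sum = 0+11+16+20 = 47.
Difference = 42 − 47 = -5.

-5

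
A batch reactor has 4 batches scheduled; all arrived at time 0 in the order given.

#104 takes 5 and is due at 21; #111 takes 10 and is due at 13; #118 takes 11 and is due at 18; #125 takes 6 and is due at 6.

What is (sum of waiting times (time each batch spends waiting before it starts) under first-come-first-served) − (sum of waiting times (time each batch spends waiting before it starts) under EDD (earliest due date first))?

FIFO (arrival order): #104 #111 #118 #125.
#104: waits 0, runs 0→5
#111: waits 5, runs 5→15
#118: waits 15, runs 15→26
#125: waits 26, runs 26→32
Sum = 0+5+15+26 = 46.
EDD (increasing due date): #125 #111 #118 #104.
#125: waits 0, runs 0→6
#111: waits 6, runs 6→16
#118: waits 16, runs 16→27
#104: waits 27, runs 27→32
Sum = 0+6+16+27 = 49.
Difference = 46 − 49 = -3.

-3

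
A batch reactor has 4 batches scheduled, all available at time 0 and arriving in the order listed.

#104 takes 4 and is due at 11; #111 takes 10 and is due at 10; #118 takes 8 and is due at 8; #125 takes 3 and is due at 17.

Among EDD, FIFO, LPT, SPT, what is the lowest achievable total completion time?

EDD (increasing due date): #118 #111 #104 #125.
#118: 0→8
#111: 8→18
#104: 18→22
#125: 22→25
Sum = 8+18+22+25 = 73.
FIFO (arrival order): #104 #111 #118 #125.
#104: 0→4
#111: 4→14
#118: 14→22
#125: 22→25
Sum = 4+14+22+25 = 65.
LPT (decreasing processing time): #111 #118 #104 #125.
#111: 0→10
#118: 10→18
#104: 18→22
#125: 22→25
Sum = 10+18+22+25 = 75.
SPT (increasing processing time): #125 #104 #118 #111.
#125: 0→3
#104: 3→7
#118: 7→15
#111: 15→25
Sum = 3+7+15+25 = 50.
EDD 73, FIFO 65, LPT 75, SPT 50 → minimum 50.

50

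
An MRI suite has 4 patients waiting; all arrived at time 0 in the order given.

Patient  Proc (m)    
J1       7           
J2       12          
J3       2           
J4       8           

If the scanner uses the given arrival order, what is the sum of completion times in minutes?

FIFO (arrival order): J1 J2 J3 J4.
J1: 0→7
J2: 7→19
J3: 19→21
J4: 21→29
Sum = 7+19+21+29 = 76.

76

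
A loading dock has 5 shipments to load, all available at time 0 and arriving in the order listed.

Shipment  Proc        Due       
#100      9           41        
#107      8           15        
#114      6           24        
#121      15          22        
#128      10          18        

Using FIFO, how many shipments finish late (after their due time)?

3

FIFO (arrival order): #100 #107 #114 #121 #128.
#100: 0→9, due 41, tardiness 0
#107: 9→17, due 15, tardiness 2
#114: 17→23, due 24, tardiness 0
#121: 23→38, due 22, tardiness 16
#128: 38→48, due 18, tardiness 30
Late shipments: 3.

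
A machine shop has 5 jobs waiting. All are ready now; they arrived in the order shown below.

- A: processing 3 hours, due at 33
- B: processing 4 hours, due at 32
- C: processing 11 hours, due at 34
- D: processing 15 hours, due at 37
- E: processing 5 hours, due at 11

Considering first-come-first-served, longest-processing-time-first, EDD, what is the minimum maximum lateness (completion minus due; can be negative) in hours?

FIFO (arrival order): A B C D E.
A: 0→3, due 33, lateness -30
B: 3→7, due 32, lateness -25
C: 7→18, due 34, lateness -16
D: 18→33, due 37, lateness -4
E: 33→38, due 11, lateness 27
Maximum = 27.
LPT (decreasing processing time): D C E B A.
D: 0→15, due 37, lateness -22
C: 15→26, due 34, lateness -8
E: 26→31, due 11, lateness 20
B: 31→35, due 32, lateness 3
A: 35→38, due 33, lateness 5
Maximum = 20.
EDD (increasing due date): E B A C D.
E: 0→5, due 11, lateness -6
B: 5→9, due 32, lateness -23
A: 9→12, due 33, lateness -21
C: 12→23, due 34, lateness -11
D: 23→38, due 37, lateness 1
Maximum = 1.
FIFO 27, LPT 20, EDD 1 → minimum 1.

1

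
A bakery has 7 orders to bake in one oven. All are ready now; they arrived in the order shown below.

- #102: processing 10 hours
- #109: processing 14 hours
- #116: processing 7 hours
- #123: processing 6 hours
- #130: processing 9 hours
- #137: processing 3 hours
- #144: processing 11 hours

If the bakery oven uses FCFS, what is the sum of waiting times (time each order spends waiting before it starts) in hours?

FIFO (arrival order): #102 #109 #116 #123 #130 #137 #144.
#102: waits 0, runs 0→10
#109: waits 10, runs 10→24
#116: waits 24, runs 24→31
#123: waits 31, runs 31→37
#130: waits 37, runs 37→46
#137: waits 46, runs 46→49
#144: waits 49, runs 49→60
Sum = 0+10+24+31+37+46+49 = 197.

197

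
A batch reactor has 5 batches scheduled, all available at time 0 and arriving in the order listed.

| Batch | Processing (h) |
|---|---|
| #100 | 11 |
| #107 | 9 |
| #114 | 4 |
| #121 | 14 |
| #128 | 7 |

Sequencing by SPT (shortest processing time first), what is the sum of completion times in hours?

SPT (increasing processing time): #114 #128 #107 #100 #121.
#114: 0→4
#128: 4→11
#107: 11→20
#100: 20→31
#121: 31→45
Sum = 4+11+20+31+45 = 111.

111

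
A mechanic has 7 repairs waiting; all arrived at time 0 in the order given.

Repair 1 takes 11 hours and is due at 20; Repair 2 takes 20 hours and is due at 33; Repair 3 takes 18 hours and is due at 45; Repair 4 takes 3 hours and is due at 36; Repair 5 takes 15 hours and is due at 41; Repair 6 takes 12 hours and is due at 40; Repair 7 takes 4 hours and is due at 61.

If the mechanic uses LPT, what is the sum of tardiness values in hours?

LPT (decreasing processing time): Repair 2 Repair 3 Repair 5 Repair 6 Repair 1 Repair 7 Repair 4.
Repair 2: 0→20, due 33, tardiness 0
Repair 3: 20→38, due 45, tardiness 0
Repair 5: 38→53, due 41, tardiness 12
Repair 6: 53→65, due 40, tardiness 25
Repair 1: 65→76, due 20, tardiness 56
Repair 7: 76→80, due 61, tardiness 19
Repair 4: 80→83, due 36, tardiness 47
Sum = 0+0+12+25+56+19+47 = 159.

159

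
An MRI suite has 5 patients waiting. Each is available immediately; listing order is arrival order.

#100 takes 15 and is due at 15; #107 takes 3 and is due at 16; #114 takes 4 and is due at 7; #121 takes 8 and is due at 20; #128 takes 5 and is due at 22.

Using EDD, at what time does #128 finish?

EDD (increasing due date): #114 #100 #107 #121 #128.
#114: 0→4
#100: 4→19
#107: 19→22
#121: 22→30
#128: 30→35

35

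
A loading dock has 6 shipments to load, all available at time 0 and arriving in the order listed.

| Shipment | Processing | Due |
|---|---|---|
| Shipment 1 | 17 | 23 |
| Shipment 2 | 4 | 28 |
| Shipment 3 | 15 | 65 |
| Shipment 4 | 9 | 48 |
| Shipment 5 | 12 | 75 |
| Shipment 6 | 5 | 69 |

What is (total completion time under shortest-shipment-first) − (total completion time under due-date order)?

SPT (increasing processing time): Shipment 2 Shipment 6 Shipment 4 Shipment 5 Shipment 3 Shipment 1.
Shipment 2: 0→4
Shipment 6: 4→9
Shipment 4: 9→18
Shipment 5: 18→30
Shipment 3: 30→45
Shipment 1: 45→62
Sum = 4+9+18+30+45+62 = 168.
EDD (increasing due date): Shipment 1 Shipment 2 Shipment 4 Shipment 3 Shipment 6 Shipment 5.
Shipment 1: 0→17
Shipment 2: 17→21
Shipment 4: 21→30
Shipment 3: 30→45
Shipment 6: 45→50
Shipment 5: 50→62
Sum = 17+21+30+45+50+62 = 225.
Difference = 168 − 225 = -57.

-57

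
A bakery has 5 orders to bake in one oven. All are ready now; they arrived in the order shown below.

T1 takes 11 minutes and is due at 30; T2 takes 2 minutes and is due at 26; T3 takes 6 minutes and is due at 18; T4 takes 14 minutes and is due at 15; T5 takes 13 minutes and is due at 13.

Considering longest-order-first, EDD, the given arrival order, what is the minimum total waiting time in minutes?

76

LPT (decreasing processing time): T4 T5 T1 T3 T2.
T4: waits 0, runs 0→14
T5: waits 14, runs 14→27
T1: waits 27, runs 27→38
T3: waits 38, runs 38→44
T2: waits 44, runs 44→46
Sum = 0+14+27+38+44 = 123.
EDD (increasing due date): T5 T4 T3 T2 T1.
T5: waits 0, runs 0→13
T4: waits 13, runs 13→27
T3: waits 27, runs 27→33
T2: waits 33, runs 33→35
T1: waits 35, runs 35→46
Sum = 0+13+27+33+35 = 108.
FIFO (arrival order): T1 T2 T3 T4 T5.
T1: waits 0, runs 0→11
T2: waits 11, runs 11→13
T3: waits 13, runs 13→19
T4: waits 19, runs 19→33
T5: waits 33, runs 33→46
Sum = 0+11+13+19+33 = 76.
LPT 123, EDD 108, FIFO 76 → minimum 76.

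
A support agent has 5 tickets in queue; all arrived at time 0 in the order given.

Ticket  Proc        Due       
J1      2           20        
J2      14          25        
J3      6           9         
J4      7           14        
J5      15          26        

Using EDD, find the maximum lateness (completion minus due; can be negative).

18

EDD (increasing due date): J3 J4 J1 J2 J5.
J3: 0→6, due 9, lateness -3
J4: 6→13, due 14, lateness -1
J1: 13→15, due 20, lateness -5
J2: 15→29, due 25, lateness 4
J5: 29→44, due 26, lateness 18
Maximum = 18.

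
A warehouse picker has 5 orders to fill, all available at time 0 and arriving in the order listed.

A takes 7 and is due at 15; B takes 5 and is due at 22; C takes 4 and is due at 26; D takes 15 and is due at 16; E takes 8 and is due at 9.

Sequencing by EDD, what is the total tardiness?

EDD (increasing due date): E A D B C.
E: 0→8, due 9, tardiness 0
A: 8→15, due 15, tardiness 0
D: 15→30, due 16, tardiness 14
B: 30→35, due 22, tardiness 13
C: 35→39, due 26, tardiness 13
Sum = 0+0+14+13+13 = 40.

40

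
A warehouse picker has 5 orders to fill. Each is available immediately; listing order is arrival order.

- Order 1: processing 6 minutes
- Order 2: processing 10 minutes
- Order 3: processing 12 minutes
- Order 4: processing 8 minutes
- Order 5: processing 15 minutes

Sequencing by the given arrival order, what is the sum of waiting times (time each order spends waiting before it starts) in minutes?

FIFO (arrival order): Order 1 Order 2 Order 3 Order 4 Order 5.
Order 1: waits 0, runs 0→6
Order 2: waits 6, runs 6→16
Order 3: waits 16, runs 16→28
Order 4: waits 28, runs 28→36
Order 5: waits 36, runs 36→51
Sum = 0+6+16+28+36 = 86.

86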